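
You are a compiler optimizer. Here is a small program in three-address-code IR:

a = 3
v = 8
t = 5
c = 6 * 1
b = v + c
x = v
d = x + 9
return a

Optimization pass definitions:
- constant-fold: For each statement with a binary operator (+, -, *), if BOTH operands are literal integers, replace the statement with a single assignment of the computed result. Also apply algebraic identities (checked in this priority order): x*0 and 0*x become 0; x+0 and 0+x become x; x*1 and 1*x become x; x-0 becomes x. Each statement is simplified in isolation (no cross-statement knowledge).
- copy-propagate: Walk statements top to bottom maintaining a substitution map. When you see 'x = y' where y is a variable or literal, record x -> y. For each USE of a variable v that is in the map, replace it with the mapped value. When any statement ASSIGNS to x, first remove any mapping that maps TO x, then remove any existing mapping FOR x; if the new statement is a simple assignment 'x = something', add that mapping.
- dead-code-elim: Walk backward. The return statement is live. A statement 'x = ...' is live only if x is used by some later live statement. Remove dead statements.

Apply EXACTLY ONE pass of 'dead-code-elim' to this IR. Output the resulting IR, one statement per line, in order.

Applying dead-code-elim statement-by-statement:
  [8] return a  -> KEEP (return); live=['a']
  [7] d = x + 9  -> DEAD (d not live)
  [6] x = v  -> DEAD (x not live)
  [5] b = v + c  -> DEAD (b not live)
  [4] c = 6 * 1  -> DEAD (c not live)
  [3] t = 5  -> DEAD (t not live)
  [2] v = 8  -> DEAD (v not live)
  [1] a = 3  -> KEEP; live=[]
Result (2 stmts):
  a = 3
  return a

Answer: a = 3
return a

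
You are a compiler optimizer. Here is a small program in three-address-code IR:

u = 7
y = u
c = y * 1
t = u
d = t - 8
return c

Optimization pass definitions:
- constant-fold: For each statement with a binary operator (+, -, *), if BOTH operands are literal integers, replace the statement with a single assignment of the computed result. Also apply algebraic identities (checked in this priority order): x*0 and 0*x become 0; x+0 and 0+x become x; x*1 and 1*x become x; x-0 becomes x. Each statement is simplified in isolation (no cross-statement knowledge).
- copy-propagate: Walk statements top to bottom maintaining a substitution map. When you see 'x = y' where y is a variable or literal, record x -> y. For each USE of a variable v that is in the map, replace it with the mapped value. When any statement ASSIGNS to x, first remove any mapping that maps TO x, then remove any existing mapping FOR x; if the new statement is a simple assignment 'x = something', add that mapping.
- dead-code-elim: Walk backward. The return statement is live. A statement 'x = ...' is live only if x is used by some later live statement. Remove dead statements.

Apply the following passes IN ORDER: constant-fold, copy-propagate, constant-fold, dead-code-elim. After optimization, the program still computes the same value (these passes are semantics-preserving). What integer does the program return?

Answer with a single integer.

Answer: 7

Derivation:
Initial IR:
  u = 7
  y = u
  c = y * 1
  t = u
  d = t - 8
  return c
After constant-fold (6 stmts):
  u = 7
  y = u
  c = y
  t = u
  d = t - 8
  return c
After copy-propagate (6 stmts):
  u = 7
  y = 7
  c = 7
  t = 7
  d = 7 - 8
  return 7
After constant-fold (6 stmts):
  u = 7
  y = 7
  c = 7
  t = 7
  d = -1
  return 7
After dead-code-elim (1 stmts):
  return 7
Evaluate:
  u = 7  =>  u = 7
  y = u  =>  y = 7
  c = y * 1  =>  c = 7
  t = u  =>  t = 7
  d = t - 8  =>  d = -1
  return c = 7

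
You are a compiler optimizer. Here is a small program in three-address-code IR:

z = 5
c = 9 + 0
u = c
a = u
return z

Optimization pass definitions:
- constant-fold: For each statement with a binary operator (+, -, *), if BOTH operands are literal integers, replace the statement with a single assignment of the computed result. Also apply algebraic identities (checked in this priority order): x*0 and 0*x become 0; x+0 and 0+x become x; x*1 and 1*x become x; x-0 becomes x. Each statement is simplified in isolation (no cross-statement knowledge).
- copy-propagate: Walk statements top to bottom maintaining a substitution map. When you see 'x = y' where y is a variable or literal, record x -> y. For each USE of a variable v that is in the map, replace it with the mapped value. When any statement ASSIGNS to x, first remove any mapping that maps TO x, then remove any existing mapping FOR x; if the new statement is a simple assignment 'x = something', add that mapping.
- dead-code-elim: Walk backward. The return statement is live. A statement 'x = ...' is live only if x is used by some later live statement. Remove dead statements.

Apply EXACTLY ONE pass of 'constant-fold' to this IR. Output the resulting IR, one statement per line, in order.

Answer: z = 5
c = 9
u = c
a = u
return z

Derivation:
Applying constant-fold statement-by-statement:
  [1] z = 5  (unchanged)
  [2] c = 9 + 0  -> c = 9
  [3] u = c  (unchanged)
  [4] a = u  (unchanged)
  [5] return z  (unchanged)
Result (5 stmts):
  z = 5
  c = 9
  u = c
  a = u
  return z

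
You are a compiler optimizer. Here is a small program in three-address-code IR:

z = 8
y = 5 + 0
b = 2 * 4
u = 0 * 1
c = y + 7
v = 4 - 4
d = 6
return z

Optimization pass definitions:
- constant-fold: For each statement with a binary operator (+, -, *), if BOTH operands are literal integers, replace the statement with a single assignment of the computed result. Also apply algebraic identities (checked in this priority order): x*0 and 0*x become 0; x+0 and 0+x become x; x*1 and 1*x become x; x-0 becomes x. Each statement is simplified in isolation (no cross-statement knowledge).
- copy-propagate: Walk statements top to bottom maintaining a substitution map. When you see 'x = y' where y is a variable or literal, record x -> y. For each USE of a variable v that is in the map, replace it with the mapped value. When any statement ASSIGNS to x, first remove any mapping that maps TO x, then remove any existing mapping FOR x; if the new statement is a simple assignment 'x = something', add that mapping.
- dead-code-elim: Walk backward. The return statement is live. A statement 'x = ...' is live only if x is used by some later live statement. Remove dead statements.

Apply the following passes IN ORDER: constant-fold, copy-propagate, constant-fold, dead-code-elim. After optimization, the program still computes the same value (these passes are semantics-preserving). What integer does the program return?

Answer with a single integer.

Initial IR:
  z = 8
  y = 5 + 0
  b = 2 * 4
  u = 0 * 1
  c = y + 7
  v = 4 - 4
  d = 6
  return z
After constant-fold (8 stmts):
  z = 8
  y = 5
  b = 8
  u = 0
  c = y + 7
  v = 0
  d = 6
  return z
After copy-propagate (8 stmts):
  z = 8
  y = 5
  b = 8
  u = 0
  c = 5 + 7
  v = 0
  d = 6
  return 8
After constant-fold (8 stmts):
  z = 8
  y = 5
  b = 8
  u = 0
  c = 12
  v = 0
  d = 6
  return 8
After dead-code-elim (1 stmts):
  return 8
Evaluate:
  z = 8  =>  z = 8
  y = 5 + 0  =>  y = 5
  b = 2 * 4  =>  b = 8
  u = 0 * 1  =>  u = 0
  c = y + 7  =>  c = 12
  v = 4 - 4  =>  v = 0
  d = 6  =>  d = 6
  return z = 8

Answer: 8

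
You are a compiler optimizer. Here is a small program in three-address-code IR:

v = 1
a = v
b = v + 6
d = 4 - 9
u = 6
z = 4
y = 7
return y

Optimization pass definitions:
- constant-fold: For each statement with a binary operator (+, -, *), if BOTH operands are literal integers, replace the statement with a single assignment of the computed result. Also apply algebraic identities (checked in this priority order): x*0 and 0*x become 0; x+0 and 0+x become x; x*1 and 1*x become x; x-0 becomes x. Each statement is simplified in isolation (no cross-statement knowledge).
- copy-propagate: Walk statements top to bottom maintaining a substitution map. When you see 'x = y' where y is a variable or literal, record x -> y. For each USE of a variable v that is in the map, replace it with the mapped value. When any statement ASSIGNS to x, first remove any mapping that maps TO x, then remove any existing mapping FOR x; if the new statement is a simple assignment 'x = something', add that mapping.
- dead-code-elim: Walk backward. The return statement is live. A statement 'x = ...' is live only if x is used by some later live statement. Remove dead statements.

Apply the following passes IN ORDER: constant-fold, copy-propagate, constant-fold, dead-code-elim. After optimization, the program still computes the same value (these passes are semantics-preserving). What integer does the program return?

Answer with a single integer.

Initial IR:
  v = 1
  a = v
  b = v + 6
  d = 4 - 9
  u = 6
  z = 4
  y = 7
  return y
After constant-fold (8 stmts):
  v = 1
  a = v
  b = v + 6
  d = -5
  u = 6
  z = 4
  y = 7
  return y
After copy-propagate (8 stmts):
  v = 1
  a = 1
  b = 1 + 6
  d = -5
  u = 6
  z = 4
  y = 7
  return 7
After constant-fold (8 stmts):
  v = 1
  a = 1
  b = 7
  d = -5
  u = 6
  z = 4
  y = 7
  return 7
After dead-code-elim (1 stmts):
  return 7
Evaluate:
  v = 1  =>  v = 1
  a = v  =>  a = 1
  b = v + 6  =>  b = 7
  d = 4 - 9  =>  d = -5
  u = 6  =>  u = 6
  z = 4  =>  z = 4
  y = 7  =>  y = 7
  return y = 7

Answer: 7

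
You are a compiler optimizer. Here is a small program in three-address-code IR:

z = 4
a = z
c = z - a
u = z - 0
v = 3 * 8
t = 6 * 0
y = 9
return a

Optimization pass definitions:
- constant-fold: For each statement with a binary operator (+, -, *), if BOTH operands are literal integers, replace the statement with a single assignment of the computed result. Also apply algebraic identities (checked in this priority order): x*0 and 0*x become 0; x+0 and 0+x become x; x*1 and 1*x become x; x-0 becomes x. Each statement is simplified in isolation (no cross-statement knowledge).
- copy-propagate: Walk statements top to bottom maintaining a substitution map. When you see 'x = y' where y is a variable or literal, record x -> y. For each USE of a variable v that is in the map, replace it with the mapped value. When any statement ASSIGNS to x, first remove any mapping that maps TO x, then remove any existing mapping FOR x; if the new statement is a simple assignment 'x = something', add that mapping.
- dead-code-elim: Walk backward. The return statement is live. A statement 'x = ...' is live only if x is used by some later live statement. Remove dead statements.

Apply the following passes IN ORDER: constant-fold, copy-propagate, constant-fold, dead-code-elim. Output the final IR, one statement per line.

Answer: return 4

Derivation:
Initial IR:
  z = 4
  a = z
  c = z - a
  u = z - 0
  v = 3 * 8
  t = 6 * 0
  y = 9
  return a
After constant-fold (8 stmts):
  z = 4
  a = z
  c = z - a
  u = z
  v = 24
  t = 0
  y = 9
  return a
After copy-propagate (8 stmts):
  z = 4
  a = 4
  c = 4 - 4
  u = 4
  v = 24
  t = 0
  y = 9
  return 4
After constant-fold (8 stmts):
  z = 4
  a = 4
  c = 0
  u = 4
  v = 24
  t = 0
  y = 9
  return 4
After dead-code-elim (1 stmts):
  return 4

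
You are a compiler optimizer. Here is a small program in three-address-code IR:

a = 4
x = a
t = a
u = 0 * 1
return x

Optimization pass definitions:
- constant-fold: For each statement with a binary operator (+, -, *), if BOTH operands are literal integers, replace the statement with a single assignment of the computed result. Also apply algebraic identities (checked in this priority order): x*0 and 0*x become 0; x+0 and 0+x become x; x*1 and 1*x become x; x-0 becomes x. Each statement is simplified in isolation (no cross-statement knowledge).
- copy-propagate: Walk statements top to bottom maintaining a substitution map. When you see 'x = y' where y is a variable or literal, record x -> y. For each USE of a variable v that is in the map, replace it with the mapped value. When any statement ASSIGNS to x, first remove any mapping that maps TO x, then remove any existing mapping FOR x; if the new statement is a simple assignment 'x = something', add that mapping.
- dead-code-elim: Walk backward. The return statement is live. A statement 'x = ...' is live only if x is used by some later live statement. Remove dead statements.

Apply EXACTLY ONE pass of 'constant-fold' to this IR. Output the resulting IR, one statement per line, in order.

Answer: a = 4
x = a
t = a
u = 0
return x

Derivation:
Applying constant-fold statement-by-statement:
  [1] a = 4  (unchanged)
  [2] x = a  (unchanged)
  [3] t = a  (unchanged)
  [4] u = 0 * 1  -> u = 0
  [5] return x  (unchanged)
Result (5 stmts):
  a = 4
  x = a
  t = a
  u = 0
  return x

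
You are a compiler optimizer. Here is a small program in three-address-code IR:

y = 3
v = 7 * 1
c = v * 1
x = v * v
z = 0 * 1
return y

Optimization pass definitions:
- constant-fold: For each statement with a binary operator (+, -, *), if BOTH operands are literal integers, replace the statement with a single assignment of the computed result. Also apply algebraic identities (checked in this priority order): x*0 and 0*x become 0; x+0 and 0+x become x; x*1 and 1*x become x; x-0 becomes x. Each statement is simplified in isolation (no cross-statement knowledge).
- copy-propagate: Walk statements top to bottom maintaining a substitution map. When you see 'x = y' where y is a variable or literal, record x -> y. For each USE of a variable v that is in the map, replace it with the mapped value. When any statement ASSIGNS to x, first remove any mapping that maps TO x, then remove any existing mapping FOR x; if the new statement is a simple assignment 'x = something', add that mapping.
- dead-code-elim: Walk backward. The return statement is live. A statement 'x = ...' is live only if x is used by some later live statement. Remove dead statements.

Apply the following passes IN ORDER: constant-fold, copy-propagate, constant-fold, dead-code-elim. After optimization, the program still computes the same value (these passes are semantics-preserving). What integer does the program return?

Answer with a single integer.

Initial IR:
  y = 3
  v = 7 * 1
  c = v * 1
  x = v * v
  z = 0 * 1
  return y
After constant-fold (6 stmts):
  y = 3
  v = 7
  c = v
  x = v * v
  z = 0
  return y
After copy-propagate (6 stmts):
  y = 3
  v = 7
  c = 7
  x = 7 * 7
  z = 0
  return 3
After constant-fold (6 stmts):
  y = 3
  v = 7
  c = 7
  x = 49
  z = 0
  return 3
After dead-code-elim (1 stmts):
  return 3
Evaluate:
  y = 3  =>  y = 3
  v = 7 * 1  =>  v = 7
  c = v * 1  =>  c = 7
  x = v * v  =>  x = 49
  z = 0 * 1  =>  z = 0
  return y = 3

Answer: 3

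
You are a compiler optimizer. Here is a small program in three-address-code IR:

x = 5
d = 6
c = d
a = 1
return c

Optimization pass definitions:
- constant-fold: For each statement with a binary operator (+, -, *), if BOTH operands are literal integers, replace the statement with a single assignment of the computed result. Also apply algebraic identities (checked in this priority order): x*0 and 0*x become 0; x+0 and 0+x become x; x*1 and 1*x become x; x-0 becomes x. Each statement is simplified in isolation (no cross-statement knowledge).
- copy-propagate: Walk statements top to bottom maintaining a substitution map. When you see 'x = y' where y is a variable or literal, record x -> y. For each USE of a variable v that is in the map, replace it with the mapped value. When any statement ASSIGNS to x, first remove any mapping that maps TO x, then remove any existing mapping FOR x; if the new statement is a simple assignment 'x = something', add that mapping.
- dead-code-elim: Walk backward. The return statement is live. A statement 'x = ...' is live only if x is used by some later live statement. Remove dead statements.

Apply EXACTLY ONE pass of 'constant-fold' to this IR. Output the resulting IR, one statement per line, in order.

Applying constant-fold statement-by-statement:
  [1] x = 5  (unchanged)
  [2] d = 6  (unchanged)
  [3] c = d  (unchanged)
  [4] a = 1  (unchanged)
  [5] return c  (unchanged)
Result (5 stmts):
  x = 5
  d = 6
  c = d
  a = 1
  return c

Answer: x = 5
d = 6
c = d
a = 1
return c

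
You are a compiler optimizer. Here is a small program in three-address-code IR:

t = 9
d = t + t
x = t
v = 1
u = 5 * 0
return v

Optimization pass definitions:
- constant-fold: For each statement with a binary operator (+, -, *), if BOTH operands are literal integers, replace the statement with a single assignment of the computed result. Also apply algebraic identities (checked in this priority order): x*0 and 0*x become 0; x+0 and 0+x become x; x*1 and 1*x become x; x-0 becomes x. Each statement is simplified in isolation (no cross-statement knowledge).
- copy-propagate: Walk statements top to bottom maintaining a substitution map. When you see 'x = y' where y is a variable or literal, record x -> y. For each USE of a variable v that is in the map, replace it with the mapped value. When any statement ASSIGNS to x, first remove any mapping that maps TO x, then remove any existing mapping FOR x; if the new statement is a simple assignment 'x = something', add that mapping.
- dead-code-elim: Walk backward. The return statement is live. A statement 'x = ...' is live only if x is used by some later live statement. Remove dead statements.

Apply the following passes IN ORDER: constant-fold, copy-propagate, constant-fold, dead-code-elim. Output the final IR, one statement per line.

Answer: return 1

Derivation:
Initial IR:
  t = 9
  d = t + t
  x = t
  v = 1
  u = 5 * 0
  return v
After constant-fold (6 stmts):
  t = 9
  d = t + t
  x = t
  v = 1
  u = 0
  return v
After copy-propagate (6 stmts):
  t = 9
  d = 9 + 9
  x = 9
  v = 1
  u = 0
  return 1
After constant-fold (6 stmts):
  t = 9
  d = 18
  x = 9
  v = 1
  u = 0
  return 1
After dead-code-elim (1 stmts):
  return 1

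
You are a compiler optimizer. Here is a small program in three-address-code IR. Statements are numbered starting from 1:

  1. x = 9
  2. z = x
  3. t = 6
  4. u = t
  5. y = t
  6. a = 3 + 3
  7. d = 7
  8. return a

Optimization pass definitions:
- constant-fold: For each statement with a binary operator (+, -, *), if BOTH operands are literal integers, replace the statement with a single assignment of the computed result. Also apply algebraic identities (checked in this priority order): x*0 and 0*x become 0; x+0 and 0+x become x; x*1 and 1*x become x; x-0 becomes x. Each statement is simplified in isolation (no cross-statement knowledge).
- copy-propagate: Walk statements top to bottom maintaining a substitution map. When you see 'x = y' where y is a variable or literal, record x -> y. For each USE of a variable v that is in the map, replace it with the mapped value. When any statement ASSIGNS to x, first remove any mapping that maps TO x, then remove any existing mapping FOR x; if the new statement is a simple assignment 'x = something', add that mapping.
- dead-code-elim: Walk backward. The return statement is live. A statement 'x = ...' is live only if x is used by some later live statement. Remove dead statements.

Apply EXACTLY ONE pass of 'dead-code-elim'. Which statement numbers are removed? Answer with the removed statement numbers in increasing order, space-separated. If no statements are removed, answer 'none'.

Answer: 1 2 3 4 5 7

Derivation:
Backward liveness scan:
Stmt 1 'x = 9': DEAD (x not in live set [])
Stmt 2 'z = x': DEAD (z not in live set [])
Stmt 3 't = 6': DEAD (t not in live set [])
Stmt 4 'u = t': DEAD (u not in live set [])
Stmt 5 'y = t': DEAD (y not in live set [])
Stmt 6 'a = 3 + 3': KEEP (a is live); live-in = []
Stmt 7 'd = 7': DEAD (d not in live set ['a'])
Stmt 8 'return a': KEEP (return); live-in = ['a']
Removed statement numbers: [1, 2, 3, 4, 5, 7]
Surviving IR:
  a = 3 + 3
  return a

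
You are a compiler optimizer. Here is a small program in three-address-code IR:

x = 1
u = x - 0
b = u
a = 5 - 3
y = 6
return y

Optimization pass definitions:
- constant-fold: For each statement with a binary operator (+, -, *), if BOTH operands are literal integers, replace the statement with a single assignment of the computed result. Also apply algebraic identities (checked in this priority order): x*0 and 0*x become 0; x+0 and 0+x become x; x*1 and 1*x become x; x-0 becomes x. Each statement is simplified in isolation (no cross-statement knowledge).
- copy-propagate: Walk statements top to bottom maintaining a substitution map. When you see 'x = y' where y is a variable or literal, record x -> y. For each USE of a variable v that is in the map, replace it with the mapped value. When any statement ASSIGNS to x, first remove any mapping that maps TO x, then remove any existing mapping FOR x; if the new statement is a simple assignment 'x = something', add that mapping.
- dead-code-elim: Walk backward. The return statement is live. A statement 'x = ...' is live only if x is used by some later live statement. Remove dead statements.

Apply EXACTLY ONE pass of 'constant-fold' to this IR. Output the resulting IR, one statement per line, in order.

Applying constant-fold statement-by-statement:
  [1] x = 1  (unchanged)
  [2] u = x - 0  -> u = x
  [3] b = u  (unchanged)
  [4] a = 5 - 3  -> a = 2
  [5] y = 6  (unchanged)
  [6] return y  (unchanged)
Result (6 stmts):
  x = 1
  u = x
  b = u
  a = 2
  y = 6
  return y

Answer: x = 1
u = x
b = u
a = 2
y = 6
return y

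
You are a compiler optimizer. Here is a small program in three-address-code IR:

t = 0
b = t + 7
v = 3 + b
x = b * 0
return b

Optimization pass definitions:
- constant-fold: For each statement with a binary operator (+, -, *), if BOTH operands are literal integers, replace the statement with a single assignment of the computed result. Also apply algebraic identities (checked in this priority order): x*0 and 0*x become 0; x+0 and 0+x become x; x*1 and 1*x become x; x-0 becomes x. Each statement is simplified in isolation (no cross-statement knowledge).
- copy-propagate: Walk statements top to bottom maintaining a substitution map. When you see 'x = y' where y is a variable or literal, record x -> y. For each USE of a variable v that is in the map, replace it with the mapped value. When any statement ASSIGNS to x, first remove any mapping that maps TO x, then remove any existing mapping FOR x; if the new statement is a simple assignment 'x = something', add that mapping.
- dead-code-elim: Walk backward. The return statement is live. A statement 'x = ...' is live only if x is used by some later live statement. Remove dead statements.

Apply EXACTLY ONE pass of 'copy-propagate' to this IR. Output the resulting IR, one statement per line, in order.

Answer: t = 0
b = 0 + 7
v = 3 + b
x = b * 0
return b

Derivation:
Applying copy-propagate statement-by-statement:
  [1] t = 0  (unchanged)
  [2] b = t + 7  -> b = 0 + 7
  [3] v = 3 + b  (unchanged)
  [4] x = b * 0  (unchanged)
  [5] return b  (unchanged)
Result (5 stmts):
  t = 0
  b = 0 + 7
  v = 3 + b
  x = b * 0
  return b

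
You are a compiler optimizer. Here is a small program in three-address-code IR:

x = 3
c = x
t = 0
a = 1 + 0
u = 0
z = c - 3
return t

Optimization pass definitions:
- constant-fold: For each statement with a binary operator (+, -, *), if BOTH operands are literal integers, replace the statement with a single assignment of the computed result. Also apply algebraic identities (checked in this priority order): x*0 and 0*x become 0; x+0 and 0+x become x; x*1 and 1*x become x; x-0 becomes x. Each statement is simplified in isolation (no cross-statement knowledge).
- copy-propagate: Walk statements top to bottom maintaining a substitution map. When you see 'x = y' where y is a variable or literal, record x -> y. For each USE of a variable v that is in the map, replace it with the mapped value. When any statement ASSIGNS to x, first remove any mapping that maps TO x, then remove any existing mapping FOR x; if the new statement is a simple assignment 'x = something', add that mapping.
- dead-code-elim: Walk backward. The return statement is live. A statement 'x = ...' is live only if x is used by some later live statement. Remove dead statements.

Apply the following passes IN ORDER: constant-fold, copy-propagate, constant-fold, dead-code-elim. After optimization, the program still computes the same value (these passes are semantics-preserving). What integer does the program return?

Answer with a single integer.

Initial IR:
  x = 3
  c = x
  t = 0
  a = 1 + 0
  u = 0
  z = c - 3
  return t
After constant-fold (7 stmts):
  x = 3
  c = x
  t = 0
  a = 1
  u = 0
  z = c - 3
  return t
After copy-propagate (7 stmts):
  x = 3
  c = 3
  t = 0
  a = 1
  u = 0
  z = 3 - 3
  return 0
After constant-fold (7 stmts):
  x = 3
  c = 3
  t = 0
  a = 1
  u = 0
  z = 0
  return 0
After dead-code-elim (1 stmts):
  return 0
Evaluate:
  x = 3  =>  x = 3
  c = x  =>  c = 3
  t = 0  =>  t = 0
  a = 1 + 0  =>  a = 1
  u = 0  =>  u = 0
  z = c - 3  =>  z = 0
  return t = 0

Answer: 0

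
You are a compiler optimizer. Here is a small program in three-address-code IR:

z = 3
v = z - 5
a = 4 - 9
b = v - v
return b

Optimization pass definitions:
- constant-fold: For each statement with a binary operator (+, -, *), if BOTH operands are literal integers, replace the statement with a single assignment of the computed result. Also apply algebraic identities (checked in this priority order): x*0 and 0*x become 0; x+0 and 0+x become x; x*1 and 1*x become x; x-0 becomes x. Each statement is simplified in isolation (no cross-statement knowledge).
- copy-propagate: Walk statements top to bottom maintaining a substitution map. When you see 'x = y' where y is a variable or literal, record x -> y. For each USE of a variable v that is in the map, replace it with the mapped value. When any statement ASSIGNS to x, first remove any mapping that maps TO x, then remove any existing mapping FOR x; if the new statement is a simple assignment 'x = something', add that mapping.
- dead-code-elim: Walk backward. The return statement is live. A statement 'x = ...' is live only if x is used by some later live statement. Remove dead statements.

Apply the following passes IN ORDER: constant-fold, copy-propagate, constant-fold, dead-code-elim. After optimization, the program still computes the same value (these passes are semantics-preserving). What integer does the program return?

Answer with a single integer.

Answer: 0

Derivation:
Initial IR:
  z = 3
  v = z - 5
  a = 4 - 9
  b = v - v
  return b
After constant-fold (5 stmts):
  z = 3
  v = z - 5
  a = -5
  b = v - v
  return b
After copy-propagate (5 stmts):
  z = 3
  v = 3 - 5
  a = -5
  b = v - v
  return b
After constant-fold (5 stmts):
  z = 3
  v = -2
  a = -5
  b = v - v
  return b
After dead-code-elim (3 stmts):
  v = -2
  b = v - v
  return b
Evaluate:
  z = 3  =>  z = 3
  v = z - 5  =>  v = -2
  a = 4 - 9  =>  a = -5
  b = v - v  =>  b = 0
  return b = 0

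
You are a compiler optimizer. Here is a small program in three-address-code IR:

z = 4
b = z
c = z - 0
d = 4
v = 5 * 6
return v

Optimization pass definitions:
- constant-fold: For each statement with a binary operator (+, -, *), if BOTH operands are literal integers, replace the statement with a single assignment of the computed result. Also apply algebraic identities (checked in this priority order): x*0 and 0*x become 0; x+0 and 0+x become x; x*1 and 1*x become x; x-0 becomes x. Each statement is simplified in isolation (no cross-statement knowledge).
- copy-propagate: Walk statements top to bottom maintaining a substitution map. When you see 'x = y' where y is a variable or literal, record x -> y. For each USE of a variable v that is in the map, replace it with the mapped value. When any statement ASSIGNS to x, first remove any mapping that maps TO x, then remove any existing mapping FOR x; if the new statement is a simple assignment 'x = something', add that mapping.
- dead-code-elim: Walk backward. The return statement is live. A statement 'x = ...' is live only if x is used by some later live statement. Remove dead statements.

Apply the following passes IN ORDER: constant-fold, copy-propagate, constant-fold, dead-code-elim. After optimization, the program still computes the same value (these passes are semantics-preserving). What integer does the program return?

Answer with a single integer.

Initial IR:
  z = 4
  b = z
  c = z - 0
  d = 4
  v = 5 * 6
  return v
After constant-fold (6 stmts):
  z = 4
  b = z
  c = z
  d = 4
  v = 30
  return v
After copy-propagate (6 stmts):
  z = 4
  b = 4
  c = 4
  d = 4
  v = 30
  return 30
After constant-fold (6 stmts):
  z = 4
  b = 4
  c = 4
  d = 4
  v = 30
  return 30
After dead-code-elim (1 stmts):
  return 30
Evaluate:
  z = 4  =>  z = 4
  b = z  =>  b = 4
  c = z - 0  =>  c = 4
  d = 4  =>  d = 4
  v = 5 * 6  =>  v = 30
  return v = 30

Answer: 30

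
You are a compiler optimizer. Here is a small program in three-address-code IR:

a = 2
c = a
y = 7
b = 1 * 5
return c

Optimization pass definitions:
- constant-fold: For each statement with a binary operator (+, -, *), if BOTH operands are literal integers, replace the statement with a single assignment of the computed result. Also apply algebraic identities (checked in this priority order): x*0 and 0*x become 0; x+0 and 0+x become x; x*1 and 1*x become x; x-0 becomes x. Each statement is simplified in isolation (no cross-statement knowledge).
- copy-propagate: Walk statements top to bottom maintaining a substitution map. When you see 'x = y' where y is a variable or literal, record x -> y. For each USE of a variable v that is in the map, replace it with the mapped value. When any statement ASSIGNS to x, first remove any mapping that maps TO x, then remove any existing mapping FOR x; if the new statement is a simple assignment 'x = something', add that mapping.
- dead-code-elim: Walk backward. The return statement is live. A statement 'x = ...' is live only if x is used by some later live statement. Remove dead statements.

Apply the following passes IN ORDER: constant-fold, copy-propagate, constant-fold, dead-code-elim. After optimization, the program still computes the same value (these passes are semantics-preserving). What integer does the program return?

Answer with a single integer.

Initial IR:
  a = 2
  c = a
  y = 7
  b = 1 * 5
  return c
After constant-fold (5 stmts):
  a = 2
  c = a
  y = 7
  b = 5
  return c
After copy-propagate (5 stmts):
  a = 2
  c = 2
  y = 7
  b = 5
  return 2
After constant-fold (5 stmts):
  a = 2
  c = 2
  y = 7
  b = 5
  return 2
After dead-code-elim (1 stmts):
  return 2
Evaluate:
  a = 2  =>  a = 2
  c = a  =>  c = 2
  y = 7  =>  y = 7
  b = 1 * 5  =>  b = 5
  return c = 2

Answer: 2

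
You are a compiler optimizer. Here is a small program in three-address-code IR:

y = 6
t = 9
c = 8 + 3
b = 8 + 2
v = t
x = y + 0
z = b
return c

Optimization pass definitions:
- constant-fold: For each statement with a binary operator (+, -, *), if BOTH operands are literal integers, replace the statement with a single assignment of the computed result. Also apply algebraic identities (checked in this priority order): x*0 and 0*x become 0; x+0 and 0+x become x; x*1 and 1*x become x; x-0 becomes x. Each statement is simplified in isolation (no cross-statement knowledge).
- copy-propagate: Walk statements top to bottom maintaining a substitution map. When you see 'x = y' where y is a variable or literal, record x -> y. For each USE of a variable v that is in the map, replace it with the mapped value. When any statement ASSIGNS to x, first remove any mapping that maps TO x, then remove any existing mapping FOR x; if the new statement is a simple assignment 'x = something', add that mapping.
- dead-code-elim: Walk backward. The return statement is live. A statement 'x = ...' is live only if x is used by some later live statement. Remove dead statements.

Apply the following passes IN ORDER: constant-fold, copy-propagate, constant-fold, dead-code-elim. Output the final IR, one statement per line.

Initial IR:
  y = 6
  t = 9
  c = 8 + 3
  b = 8 + 2
  v = t
  x = y + 0
  z = b
  return c
After constant-fold (8 stmts):
  y = 6
  t = 9
  c = 11
  b = 10
  v = t
  x = y
  z = b
  return c
After copy-propagate (8 stmts):
  y = 6
  t = 9
  c = 11
  b = 10
  v = 9
  x = 6
  z = 10
  return 11
After constant-fold (8 stmts):
  y = 6
  t = 9
  c = 11
  b = 10
  v = 9
  x = 6
  z = 10
  return 11
After dead-code-elim (1 stmts):
  return 11

Answer: return 11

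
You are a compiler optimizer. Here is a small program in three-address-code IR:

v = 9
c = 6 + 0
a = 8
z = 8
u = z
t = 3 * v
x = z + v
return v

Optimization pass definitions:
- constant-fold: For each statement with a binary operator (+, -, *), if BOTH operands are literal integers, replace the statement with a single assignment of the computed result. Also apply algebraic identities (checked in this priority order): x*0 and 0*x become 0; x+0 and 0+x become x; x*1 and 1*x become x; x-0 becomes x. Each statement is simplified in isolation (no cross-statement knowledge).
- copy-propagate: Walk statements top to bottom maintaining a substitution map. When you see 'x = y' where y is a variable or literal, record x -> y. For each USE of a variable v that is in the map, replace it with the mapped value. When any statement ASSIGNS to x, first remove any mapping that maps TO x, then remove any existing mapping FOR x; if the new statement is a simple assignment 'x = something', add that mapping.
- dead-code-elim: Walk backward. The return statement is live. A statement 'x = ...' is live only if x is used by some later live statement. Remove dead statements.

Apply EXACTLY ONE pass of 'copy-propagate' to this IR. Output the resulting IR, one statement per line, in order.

Applying copy-propagate statement-by-statement:
  [1] v = 9  (unchanged)
  [2] c = 6 + 0  (unchanged)
  [3] a = 8  (unchanged)
  [4] z = 8  (unchanged)
  [5] u = z  -> u = 8
  [6] t = 3 * v  -> t = 3 * 9
  [7] x = z + v  -> x = 8 + 9
  [8] return v  -> return 9
Result (8 stmts):
  v = 9
  c = 6 + 0
  a = 8
  z = 8
  u = 8
  t = 3 * 9
  x = 8 + 9
  return 9

Answer: v = 9
c = 6 + 0
a = 8
z = 8
u = 8
t = 3 * 9
x = 8 + 9
return 9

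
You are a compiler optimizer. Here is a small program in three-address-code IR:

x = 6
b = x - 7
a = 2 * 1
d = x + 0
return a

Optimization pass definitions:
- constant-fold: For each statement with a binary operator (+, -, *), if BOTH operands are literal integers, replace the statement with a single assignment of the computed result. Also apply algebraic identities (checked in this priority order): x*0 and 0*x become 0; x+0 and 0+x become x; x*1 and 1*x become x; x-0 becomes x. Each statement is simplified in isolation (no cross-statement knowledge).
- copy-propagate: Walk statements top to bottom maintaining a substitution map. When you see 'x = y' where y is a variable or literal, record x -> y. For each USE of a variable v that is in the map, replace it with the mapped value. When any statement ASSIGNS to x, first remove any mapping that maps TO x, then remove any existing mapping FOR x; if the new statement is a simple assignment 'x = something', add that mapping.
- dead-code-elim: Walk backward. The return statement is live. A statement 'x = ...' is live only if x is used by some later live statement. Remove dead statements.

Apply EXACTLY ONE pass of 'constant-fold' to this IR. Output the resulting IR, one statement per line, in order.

Applying constant-fold statement-by-statement:
  [1] x = 6  (unchanged)
  [2] b = x - 7  (unchanged)
  [3] a = 2 * 1  -> a = 2
  [4] d = x + 0  -> d = x
  [5] return a  (unchanged)
Result (5 stmts):
  x = 6
  b = x - 7
  a = 2
  d = x
  return a

Answer: x = 6
b = x - 7
a = 2
d = x
return a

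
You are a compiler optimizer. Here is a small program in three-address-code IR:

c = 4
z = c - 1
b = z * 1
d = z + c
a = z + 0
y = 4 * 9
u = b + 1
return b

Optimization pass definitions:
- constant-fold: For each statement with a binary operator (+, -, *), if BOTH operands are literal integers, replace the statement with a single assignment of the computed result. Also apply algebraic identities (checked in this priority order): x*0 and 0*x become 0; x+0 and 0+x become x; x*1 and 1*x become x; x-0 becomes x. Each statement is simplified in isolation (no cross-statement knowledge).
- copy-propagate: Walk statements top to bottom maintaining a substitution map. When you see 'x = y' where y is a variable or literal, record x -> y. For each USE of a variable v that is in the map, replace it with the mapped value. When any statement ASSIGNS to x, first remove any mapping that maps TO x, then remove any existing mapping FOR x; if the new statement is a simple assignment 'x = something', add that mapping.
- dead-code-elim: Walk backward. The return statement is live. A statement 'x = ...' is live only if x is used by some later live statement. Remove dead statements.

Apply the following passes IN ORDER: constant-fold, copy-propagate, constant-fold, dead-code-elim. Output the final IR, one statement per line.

Answer: z = 3
return z

Derivation:
Initial IR:
  c = 4
  z = c - 1
  b = z * 1
  d = z + c
  a = z + 0
  y = 4 * 9
  u = b + 1
  return b
After constant-fold (8 stmts):
  c = 4
  z = c - 1
  b = z
  d = z + c
  a = z
  y = 36
  u = b + 1
  return b
After copy-propagate (8 stmts):
  c = 4
  z = 4 - 1
  b = z
  d = z + 4
  a = z
  y = 36
  u = z + 1
  return z
After constant-fold (8 stmts):
  c = 4
  z = 3
  b = z
  d = z + 4
  a = z
  y = 36
  u = z + 1
  return z
After dead-code-elim (2 stmts):
  z = 3
  return z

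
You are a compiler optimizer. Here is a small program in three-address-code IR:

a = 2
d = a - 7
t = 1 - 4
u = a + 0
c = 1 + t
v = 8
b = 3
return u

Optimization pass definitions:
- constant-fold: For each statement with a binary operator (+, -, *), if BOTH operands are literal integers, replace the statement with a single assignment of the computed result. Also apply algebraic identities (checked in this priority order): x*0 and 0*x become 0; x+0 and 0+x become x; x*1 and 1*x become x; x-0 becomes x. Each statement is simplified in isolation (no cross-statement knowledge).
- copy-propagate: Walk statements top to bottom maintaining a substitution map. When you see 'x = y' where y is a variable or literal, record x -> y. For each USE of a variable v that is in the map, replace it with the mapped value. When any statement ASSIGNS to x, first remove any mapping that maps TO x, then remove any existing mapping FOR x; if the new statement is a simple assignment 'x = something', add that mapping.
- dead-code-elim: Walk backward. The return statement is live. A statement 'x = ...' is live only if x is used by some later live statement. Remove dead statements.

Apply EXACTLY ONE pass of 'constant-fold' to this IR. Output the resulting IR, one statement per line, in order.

Applying constant-fold statement-by-statement:
  [1] a = 2  (unchanged)
  [2] d = a - 7  (unchanged)
  [3] t = 1 - 4  -> t = -3
  [4] u = a + 0  -> u = a
  [5] c = 1 + t  (unchanged)
  [6] v = 8  (unchanged)
  [7] b = 3  (unchanged)
  [8] return u  (unchanged)
Result (8 stmts):
  a = 2
  d = a - 7
  t = -3
  u = a
  c = 1 + t
  v = 8
  b = 3
  return u

Answer: a = 2
d = a - 7
t = -3
u = a
c = 1 + t
v = 8
b = 3
return u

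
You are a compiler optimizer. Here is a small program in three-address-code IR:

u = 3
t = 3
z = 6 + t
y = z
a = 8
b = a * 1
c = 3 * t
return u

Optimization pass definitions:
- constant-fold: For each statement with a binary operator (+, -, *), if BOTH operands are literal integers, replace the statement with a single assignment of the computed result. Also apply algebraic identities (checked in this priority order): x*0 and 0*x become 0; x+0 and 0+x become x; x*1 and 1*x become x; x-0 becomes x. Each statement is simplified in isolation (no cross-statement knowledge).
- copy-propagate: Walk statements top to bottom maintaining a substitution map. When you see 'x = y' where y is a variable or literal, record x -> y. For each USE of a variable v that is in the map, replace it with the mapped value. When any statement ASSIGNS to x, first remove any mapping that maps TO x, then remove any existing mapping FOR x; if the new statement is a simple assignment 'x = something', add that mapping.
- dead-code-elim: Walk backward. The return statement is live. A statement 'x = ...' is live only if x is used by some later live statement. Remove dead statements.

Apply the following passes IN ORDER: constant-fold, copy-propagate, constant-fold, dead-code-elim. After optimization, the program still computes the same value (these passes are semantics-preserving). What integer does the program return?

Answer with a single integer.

Answer: 3

Derivation:
Initial IR:
  u = 3
  t = 3
  z = 6 + t
  y = z
  a = 8
  b = a * 1
  c = 3 * t
  return u
After constant-fold (8 stmts):
  u = 3
  t = 3
  z = 6 + t
  y = z
  a = 8
  b = a
  c = 3 * t
  return u
After copy-propagate (8 stmts):
  u = 3
  t = 3
  z = 6 + 3
  y = z
  a = 8
  b = 8
  c = 3 * 3
  return 3
After constant-fold (8 stmts):
  u = 3
  t = 3
  z = 9
  y = z
  a = 8
  b = 8
  c = 9
  return 3
After dead-code-elim (1 stmts):
  return 3
Evaluate:
  u = 3  =>  u = 3
  t = 3  =>  t = 3
  z = 6 + t  =>  z = 9
  y = z  =>  y = 9
  a = 8  =>  a = 8
  b = a * 1  =>  b = 8
  c = 3 * t  =>  c = 9
  return u = 3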